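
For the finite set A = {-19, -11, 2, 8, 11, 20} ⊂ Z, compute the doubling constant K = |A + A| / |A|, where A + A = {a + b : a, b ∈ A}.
K = |A + A| / |A| = 20/6 = 10/3

Enumerate A + A = {a + b : a, b ∈ A}. With |A| = 6, there are |A|^2 = 36 ordered sum pairs; collecting distinct values, A + A = {-38, -30, -22, -17, -11, -9, -8, -3, 0, 1, 4, 9, 10, 13, 16, 19, 22, 28, 31, 40}, so |A + A| = 20. Thus K = 20/6 = 10/3. For comparison, the minimum possible |A + A| over all 6-element sets is 2·6 − 1 = 11 (so min K = 11/6), attained only by arithmetic progressions.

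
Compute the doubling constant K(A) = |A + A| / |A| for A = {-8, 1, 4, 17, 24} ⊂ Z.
K = |A + A| / |A| = 15/5 = 3

Enumerate A + A = {a + b : a, b ∈ A}. With |A| = 5, there are |A|^2 = 25 ordered sum pairs; collecting distinct values, A + A = {-16, -7, -4, 2, 5, 8, 9, 16, 18, 21, 25, 28, 34, 41, 48}, so |A + A| = 15. Thus K = 15/5 = 3. For comparison, the minimum possible |A + A| over all 5-element sets is 2·5 − 1 = 9 (so min K = 9/5), attained only by arithmetic progressions.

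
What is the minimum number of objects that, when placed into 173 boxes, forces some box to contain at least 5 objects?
n = (5 − 1)·173 + 1 = 693

By the generalised pigeonhole principle, to guarantee some box contains ≥ r objects we need more than (r − 1) · k objects total. Threshold: n = (r − 1) · k + 1. With r = 5 and k = 173: n = 4 · 173 + 1 = 692 + 1 = 693. For n = 692 = 4 · 173, we can put exactly 4 objects in every box, avoiding 5 in any single one — so 693 is tight.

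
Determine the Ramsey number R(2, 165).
R(2, 165) = 165

R(2, k) = k for all k ≥ 2: in a 2-colouring of K_k, either some edge is red (a red K_2) or all edges are blue (a blue K_k). And K_{164} coloured all-blue has no blue K_165, so R(2, 165) > 164. Hence R(2, 165) = 165.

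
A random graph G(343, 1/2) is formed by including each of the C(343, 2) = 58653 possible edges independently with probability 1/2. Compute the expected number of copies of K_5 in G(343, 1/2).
E[# K_5] = C(343, 5) · (1/2)^C(5, 2) = 38421292833 / 2^10 ≈ 37520793.782227

For each 5-subset S of vertices (there are C(343, 5) = 38421292833 such S), let X_S = 1 if S induces a K_5 (all C(5, 2) = 10 edges present). Then P(X_S = 1) = (1/2)^10 = 1/1024. By linearity of expectation, E[# K_5] = C(343, 5) · (1/2)^10 = 38421292833 / 1024 ≈ 37520793.782227.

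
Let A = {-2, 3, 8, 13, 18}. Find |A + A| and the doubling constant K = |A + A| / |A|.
K = |A + A| / |A| = 9/5

Enumerate A + A = {a + b : a, b ∈ A}. With |A| = 5, there are |A|^2 = 25 ordered sum pairs; collecting distinct values, A + A = {-4, 1, 6, 11, 16, 21, 26, 31, 36}, so |A + A| = 9. Thus K = 9/5. Here |A + A| = 2|A| − 1 = 9, the minimum possible — so K = 9/5 is minimal, which holds iff A is an arithmetic progression.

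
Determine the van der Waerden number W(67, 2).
W(67, 2) = 67 + 1 = 68

A 2-term AP is any pair of integers, so a monochromatic 2-AP exists iff some colour is used at least twice. With 67 colours, the colouring i ↦ i on {1, ..., 67} uses each colour once, avoiding any monochromatic pair, so W(67, 2) > 67. For {1, ..., 68}, pigeonhole forces two integers of the same colour, which form a monochromatic 2-AP. Hence W(67, 2) = 68.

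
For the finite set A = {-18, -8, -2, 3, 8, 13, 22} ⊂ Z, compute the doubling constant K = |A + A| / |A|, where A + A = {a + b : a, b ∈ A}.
K = |A + A| / |A| = 23/7

Enumerate A + A = {a + b : a, b ∈ A}. With |A| = 7, there are |A|^2 = 49 ordered sum pairs; collecting distinct values, A + A = {-36, -26, -20, -16, -15, -10, -5, -4, 0, 1, 4, 5, 6, 11, 14, 16, 20, 21, 25, 26, 30, 35, 44}, so |A + A| = 23. Thus K = 23/7. For comparison, the minimum possible |A + A| over all 7-element sets is 2·7 − 1 = 13 (so min K = 13/7), attained only by arithmetic progressions.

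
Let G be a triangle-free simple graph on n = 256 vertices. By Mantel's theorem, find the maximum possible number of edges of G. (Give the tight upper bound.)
ex(256, K_3) = ⌊256^2/4⌋ = 16384

Mantel (1907): a triangle-free graph on n vertices has at most ⌊n^2/4⌋ edges, with equality for the complete bipartite graph K_{⌊n/2⌋, ⌈n/2⌉}. For n = 256: ⌊256^2/4⌋ = ⌊65536/4⌋ = 16384. The extremal graph is K_{128, 128}, which has 128·128 = 16384 edges.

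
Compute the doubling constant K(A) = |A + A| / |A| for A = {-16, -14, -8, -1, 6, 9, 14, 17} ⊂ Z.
K = |A + A| / |A| = 32/8 = 4

Enumerate A + A = {a + b : a, b ∈ A}. With |A| = 8, there are |A|^2 = 64 ordered sum pairs; collecting distinct values, A + A = {-32, -30, -28, -24, -22, -17, -16, -15, -10, -9, -8, -7, -5, -2, 0, 1, 3, 5, 6, 8, 9, 12, 13, 15, 16, 18, 20, 23, 26, 28, 31, 34}, so |A + A| = 32. Thus K = 32/8 = 4. For comparison, the minimum possible |A + A| over all 8-element sets is 2·8 − 1 = 15 (so min K = 15/8), attained only by arithmetic progressions.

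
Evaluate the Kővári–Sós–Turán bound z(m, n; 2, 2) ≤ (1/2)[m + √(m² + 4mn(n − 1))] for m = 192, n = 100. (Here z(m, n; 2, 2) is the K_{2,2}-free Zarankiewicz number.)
z(192, 100; 2, 2) ≤ (1/2)[192 + √(192² + 4·192·100·99)] = (1/2)[192 + √7640064] = 1478.0333

Kővári–Sós–Turán: let r_1, ..., r_192 be the row sums and z = Σ r_i the total number of 1s. Each pair of columns can share at most one row with both entries 1 (else a 2×2 all-ones block appears), so Σ_i C(r_i, 2) ≤ C(100, 2) = 4950. By convexity Σ_i C(r_i, 2) ≥ 192·C(z/192, 2) = z(z − 192)/(2·192), giving z² − 192z − 192·100·99 ≤ 0 and hence z ≤ (1/2)[192 + √(36864 + 4·1900800)] = (1/2)[192 + √7640064] ≈ (1/2)(192 + 2764.0666) = 1478.0333.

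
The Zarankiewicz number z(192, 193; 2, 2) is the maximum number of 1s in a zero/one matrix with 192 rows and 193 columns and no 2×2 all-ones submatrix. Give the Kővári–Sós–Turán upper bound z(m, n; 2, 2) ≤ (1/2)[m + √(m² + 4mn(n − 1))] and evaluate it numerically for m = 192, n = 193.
z(192, 193; 2, 2) ≤ (1/2)[192 + √(192² + 4·192·193·192)] = (1/2)[192 + √28495872] = 2765.0762

Kővári–Sós–Turán: let r_1, ..., r_192 be the row sums and z = Σ r_i the total number of 1s. Each pair of columns can share at most one row with both entries 1 (else a 2×2 all-ones block appears), so Σ_i C(r_i, 2) ≤ C(193, 2) = 18528. By convexity Σ_i C(r_i, 2) ≥ 192·C(z/192, 2) = z(z − 192)/(2·192), giving z² − 192z − 192·193·192 ≤ 0 and hence z ≤ (1/2)[192 + √(36864 + 4·7114752)] = (1/2)[192 + √28495872] ≈ (1/2)(192 + 5338.1525) = 2765.0762.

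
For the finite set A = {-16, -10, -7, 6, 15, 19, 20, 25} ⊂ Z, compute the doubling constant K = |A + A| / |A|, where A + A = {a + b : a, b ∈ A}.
K = |A + A| / |A| = 32/8 = 4

Enumerate A + A = {a + b : a, b ∈ A}. With |A| = 8, there are |A|^2 = 64 ordered sum pairs; collecting distinct values, A + A = {-32, -26, -23, -20, -17, -14, -10, -4, -1, 3, 4, 5, 8, 9, 10, 12, 13, 15, 18, 21, 25, 26, 30, 31, 34, 35, 38, 39, 40, 44, 45, 50}, so |A + A| = 32. Thus K = 32/8 = 4. For comparison, the minimum possible |A + A| over all 8-element sets is 2·8 − 1 = 15 (so min K = 15/8), attained only by arithmetic progressions.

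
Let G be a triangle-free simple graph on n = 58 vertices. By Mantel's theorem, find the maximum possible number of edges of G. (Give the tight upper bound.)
ex(58, K_3) = ⌊58^2/4⌋ = 841

Mantel (1907): a triangle-free graph on n vertices has at most ⌊n^2/4⌋ edges, with equality for the complete bipartite graph K_{⌊n/2⌋, ⌈n/2⌉}. For n = 58: ⌊58^2/4⌋ = ⌊3364/4⌋ = 841. The extremal graph is K_{29, 29}, which has 29·29 = 841 edges.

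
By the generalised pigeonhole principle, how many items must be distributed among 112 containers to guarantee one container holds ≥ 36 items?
n = (36 − 1)·112 + 1 = 3921

By the generalised pigeonhole principle, to guarantee some box contains ≥ r objects we need more than (r − 1) · k objects total. Threshold: n = (r − 1) · k + 1. With r = 36 and k = 112: n = 35 · 112 + 1 = 3920 + 1 = 3921. For n = 3920 = 35 · 112, we can put exactly 35 objects in every box, avoiding 36 in any single one — so 3921 is tight.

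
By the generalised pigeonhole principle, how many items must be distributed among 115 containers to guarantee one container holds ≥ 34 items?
n = (34 − 1)·115 + 1 = 3796

By the generalised pigeonhole principle, to guarantee some box contains ≥ r objects we need more than (r − 1) · k objects total. Threshold: n = (r − 1) · k + 1. With r = 34 and k = 115: n = 33 · 115 + 1 = 3795 + 1 = 3796. For n = 3795 = 33 · 115, we can put exactly 33 objects in every box, avoiding 34 in any single one — so 3796 is tight.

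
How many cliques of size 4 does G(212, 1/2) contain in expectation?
E[# K_4] = C(212, 4) · (1/2)^C(4, 2) = 81803645 / 2^6 = 1278181.953125

For each 4-subset S of vertices (there are C(212, 4) = 81803645 such S), let X_S = 1 if S induces a K_4 (all C(4, 2) = 6 edges present). Then P(X_S = 1) = (1/2)^6 = 1/64. By linearity of expectation, E[# K_4] = C(212, 4) · (1/2)^6 = 81803645 / 64 = 1278181.953125.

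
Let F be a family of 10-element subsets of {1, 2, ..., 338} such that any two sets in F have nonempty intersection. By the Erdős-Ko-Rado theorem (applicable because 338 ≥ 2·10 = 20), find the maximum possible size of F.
max |F| = C(337, 9) = 138713128895934670

Erdős-Ko-Rado (1961): when n ≥ 2k, max |F| = C(n−1, k−1). The bound is attained by the star {A : i ∈ A} for any fixed i ∈ [n]. Here C(338−1, 10−1) = C(337, 9) = 138713128895934670.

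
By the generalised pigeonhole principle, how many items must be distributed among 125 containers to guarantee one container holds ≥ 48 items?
n = (48 − 1)·125 + 1 = 5876

By the generalised pigeonhole principle, to guarantee some box contains ≥ r objects we need more than (r − 1) · k objects total. Threshold: n = (r − 1) · k + 1. With r = 48 and k = 125: n = 47 · 125 + 1 = 5875 + 1 = 5876. For n = 5875 = 47 · 125, we can put exactly 47 objects in every box, avoiding 48 in any single one — so 5876 is tight.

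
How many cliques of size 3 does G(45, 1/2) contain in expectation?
E[# K_3] = C(45, 3) · (1/2)^C(3, 2) = 14190 / 2^3 = 7095/4 = 1773.75

For each 3-subset S of vertices (there are C(45, 3) = 14190 such S), let X_S = 1 if S induces a K_3 (all C(3, 2) = 3 edges present). Then P(X_S = 1) = (1/2)^3 = 1/8. By linearity of expectation, E[# K_3] = C(45, 3) · (1/2)^3 = 14190 / 8 = 7095/4 = 1773.75.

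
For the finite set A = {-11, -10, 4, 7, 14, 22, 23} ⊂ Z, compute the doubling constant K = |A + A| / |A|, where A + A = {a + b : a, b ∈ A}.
K = |A + A| / |A| = 26/7

Enumerate A + A = {a + b : a, b ∈ A}. With |A| = 7, there are |A|^2 = 49 ordered sum pairs; collecting distinct values, A + A = {-22, -21, -20, -7, -6, -4, -3, 3, 4, 8, 11, 12, 13, 14, 18, 21, 26, 27, 28, 29, 30, 36, 37, 44, 45, 46}, so |A + A| = 26. Thus K = 26/7. For comparison, the minimum possible |A + A| over all 7-element sets is 2·7 − 1 = 13 (so min K = 13/7), attained only by arithmetic progressions.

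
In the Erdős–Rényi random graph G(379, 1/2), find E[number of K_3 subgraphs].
E[# K_3] = C(379, 3) · (1/2)^C(3, 2) = 9001629 / 2^3 = 1125203.625

For each 3-subset S of vertices (there are C(379, 3) = 9001629 such S), let X_S = 1 if S induces a K_3 (all C(3, 2) = 3 edges present). Then P(X_S = 1) = (1/2)^3 = 1/8. By linearity of expectation, E[# K_3] = C(379, 3) · (1/2)^3 = 9001629 / 8 = 1125203.625.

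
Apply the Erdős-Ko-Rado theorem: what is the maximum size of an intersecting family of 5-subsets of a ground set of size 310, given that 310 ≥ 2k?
max |F| = C(309, 4) = 372527001

The Erdős-Ko-Rado theorem states: for n ≥ 2k, an intersecting family of k-subsets of an n-element set has size at most C(n − 1, k − 1), with equality for 'star' families {A ⊆ [n] : |A| = k, i ∈ A} (fix an element i). For n = 310, k = 5: C(309, 4) = 372527001.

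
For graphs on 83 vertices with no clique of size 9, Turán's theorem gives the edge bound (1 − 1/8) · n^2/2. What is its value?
Turán density bound = (7/8) · 83^2/2 = 48223/16 ≈ 3013.9375

Turán's theorem: ex(n, K_{r+1}) is achieved by the complete r-partite Turán graph T(n, r) with parts as balanced as possible, and is at most (1 − 1/r) · n^2/2. For r = 8, n = 83: the density bound is (7/8) · 6889/2 = 48223/16 ≈ 3013.9375. The integer-valued extremum is e(T(83, 8)) = 3013, which is strictly less than the density bound 48223/16 since 8 ∤ 83 (the parts of T(83, 8) cannot all be equal).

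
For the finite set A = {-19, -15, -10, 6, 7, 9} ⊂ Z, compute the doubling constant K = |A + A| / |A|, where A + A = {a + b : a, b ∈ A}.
K = |A + A| / |A| = 21/6 = 7/2

Enumerate A + A = {a + b : a, b ∈ A}. With |A| = 6, there are |A|^2 = 36 ordered sum pairs; collecting distinct values, A + A = {-38, -34, -30, -29, -25, -20, -13, -12, -10, -9, -8, -6, -4, -3, -1, 12, 13, 14, 15, 16, 18}, so |A + A| = 21. Thus K = 21/6 = 7/2. For comparison, the minimum possible |A + A| over all 6-element sets is 2·6 − 1 = 11 (so min K = 11/6), attained only by arithmetic progressions.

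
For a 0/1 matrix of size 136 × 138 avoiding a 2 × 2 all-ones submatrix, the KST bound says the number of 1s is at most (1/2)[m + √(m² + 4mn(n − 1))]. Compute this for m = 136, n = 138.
z(136, 138; 2, 2) ≤ (1/2)[136 + √(136² + 4·136·138·137)] = (1/2)[136 + √10303360] = 1672.9424

Kővári–Sós–Turán: let r_1, ..., r_136 be the row sums and z = Σ r_i the total number of 1s. Each pair of columns can share at most one row with both entries 1 (else a 2×2 all-ones block appears), so Σ_i C(r_i, 2) ≤ C(138, 2) = 9453. By convexity Σ_i C(r_i, 2) ≥ 136·C(z/136, 2) = z(z − 136)/(2·136), giving z² − 136z − 136·138·137 ≤ 0 and hence z ≤ (1/2)[136 + √(18496 + 4·2571216)] = (1/2)[136 + √10303360] ≈ (1/2)(136 + 3209.8847) = 1672.9424.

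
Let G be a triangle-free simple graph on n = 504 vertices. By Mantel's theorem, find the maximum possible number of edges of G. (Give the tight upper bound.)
ex(504, K_3) = ⌊504^2/4⌋ = 63504

Mantel (1907): a triangle-free graph on n vertices has at most ⌊n^2/4⌋ edges, with equality for the complete bipartite graph K_{⌊n/2⌋, ⌈n/2⌉}. For n = 504: ⌊504^2/4⌋ = ⌊254016/4⌋ = 63504. The extremal graph is K_{252, 252}, which has 252·252 = 63504 edges.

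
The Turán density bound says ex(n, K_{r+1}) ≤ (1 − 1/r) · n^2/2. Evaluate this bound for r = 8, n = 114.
Turán density bound = (7/8) · 114^2/2 = 22743/4 ≈ 5685.75

Turán's theorem: ex(n, K_{r+1}) is achieved by the complete r-partite Turán graph T(n, r) with parts as balanced as possible, and is at most (1 − 1/r) · n^2/2. For r = 8, n = 114: the density bound is (7/8) · 12996/2 = 22743/4 ≈ 5685.75. The integer-valued extremum is e(T(114, 8)) = 5685, which is strictly less than the density bound 22743/4 since 8 ∤ 114 (the parts of T(114, 8) cannot all be equal).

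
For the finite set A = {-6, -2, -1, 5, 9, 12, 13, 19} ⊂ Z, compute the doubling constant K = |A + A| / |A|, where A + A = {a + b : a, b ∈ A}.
K = |A + A| / |A| = 28/8 = 7/2

Enumerate A + A = {a + b : a, b ∈ A}. With |A| = 8, there are |A|^2 = 64 ordered sum pairs; collecting distinct values, A + A = {-12, -8, -7, -4, -3, -2, -1, 3, 4, 6, 7, 8, 10, 11, 12, 13, 14, 17, 18, 21, 22, 24, 25, 26, 28, 31, 32, 38}, so |A + A| = 28. Thus K = 28/8 = 7/2. For comparison, the minimum possible |A + A| over all 8-element sets is 2·8 − 1 = 15 (so min K = 15/8), attained only by arithmetic progressions.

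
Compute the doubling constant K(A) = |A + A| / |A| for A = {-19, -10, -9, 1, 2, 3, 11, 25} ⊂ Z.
K = |A + A| / |A| = 29/8

Enumerate A + A = {a + b : a, b ∈ A}. With |A| = 8, there are |A|^2 = 64 ordered sum pairs; collecting distinct values, A + A = {-38, -29, -28, -20, -19, -18, -17, -16, -9, -8, -7, -6, 1, 2, 3, 4, 5, 6, 12, 13, 14, 15, 16, 22, 26, 27, 28, 36, 50}, so |A + A| = 29. Thus K = 29/8. For comparison, the minimum possible |A + A| over all 8-element sets is 2·8 − 1 = 15 (so min K = 15/8), attained only by arithmetic progressions.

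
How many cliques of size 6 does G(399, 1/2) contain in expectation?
E[# K_6] = C(399, 6) · (1/2)^C(6, 2) = 5396379471021 / 2^15 ≈ 164684432.099030

For each 6-subset S of vertices (there are C(399, 6) = 5396379471021 such S), let X_S = 1 if S induces a K_6 (all C(6, 2) = 15 edges present). Then P(X_S = 1) = (1/2)^15 = 1/32768. By linearity of expectation, E[# K_6] = C(399, 6) · (1/2)^15 = 5396379471021 / 32768 ≈ 164684432.099030.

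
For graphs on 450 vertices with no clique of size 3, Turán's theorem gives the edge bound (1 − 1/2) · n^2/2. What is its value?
Turán density bound = (1/2) · 450^2/2 = 50625

Turán's theorem: ex(n, K_{r+1}) is achieved by the complete r-partite Turán graph T(n, r) with parts as balanced as possible, and is at most (1 − 1/r) · n^2/2. For r = 2, n = 450: the density bound is (1/2) · 202500/2 = 50625. Since 2 ∣ 450, the Turán graph T(450, 2) has parts of equal size 225, and its edge count e(T(450, 2)) = 50625 attains the density bound exactly.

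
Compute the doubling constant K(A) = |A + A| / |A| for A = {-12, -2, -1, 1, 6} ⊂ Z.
K = |A + A| / |A| = 15/5 = 3

Enumerate A + A = {a + b : a, b ∈ A}. With |A| = 5, there are |A|^2 = 25 ordered sum pairs; collecting distinct values, A + A = {-24, -14, -13, -11, -6, -4, -3, -2, -1, 0, 2, 4, 5, 7, 12}, so |A + A| = 15. Thus K = 15/5 = 3. For comparison, the minimum possible |A + A| over all 5-element sets is 2·5 − 1 = 9 (so min K = 9/5), attained only by arithmetic progressions.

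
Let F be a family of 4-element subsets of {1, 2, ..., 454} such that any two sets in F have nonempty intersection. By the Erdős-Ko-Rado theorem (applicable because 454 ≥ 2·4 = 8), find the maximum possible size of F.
max |F| = C(453, 3) = 15390826

Erdős-Ko-Rado (1961): when n ≥ 2k, max |F| = C(n−1, k−1). The bound is attained by the star {A : i ∈ A} for any fixed i ∈ [n]. Here C(454−1, 4−1) = C(453, 3) = 15390826.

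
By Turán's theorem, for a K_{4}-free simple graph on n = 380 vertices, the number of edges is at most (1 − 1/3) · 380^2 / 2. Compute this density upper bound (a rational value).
Turán density bound = (2/3) · 380^2/2 = 144400/3 ≈ 48133.3333

Turán's theorem: ex(n, K_{r+1}) is achieved by the complete r-partite Turán graph T(n, r) with parts as balanced as possible, and is at most (1 − 1/r) · n^2/2. For r = 3, n = 380: the density bound is (2/3) · 144400/2 = 144400/3 ≈ 48133.3333. The integer-valued extremum is e(T(380, 3)) = 48133, which is strictly less than the density bound 144400/3 since 3 ∤ 380 (the parts of T(380, 3) cannot all be equal).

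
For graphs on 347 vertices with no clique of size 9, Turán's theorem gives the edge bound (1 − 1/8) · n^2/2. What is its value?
Turán density bound = (7/8) · 347^2/2 = 842863/16 ≈ 52678.9375

Turán's theorem: ex(n, K_{r+1}) is achieved by the complete r-partite Turán graph T(n, r) with parts as balanced as possible, and is at most (1 − 1/r) · n^2/2. For r = 8, n = 347: the density bound is (7/8) · 120409/2 = 842863/16 ≈ 52678.9375. The integer-valued extremum is e(T(347, 8)) = 52678, which is strictly less than the density bound 842863/16 since 8 ∤ 347 (the parts of T(347, 8) cannot all be equal).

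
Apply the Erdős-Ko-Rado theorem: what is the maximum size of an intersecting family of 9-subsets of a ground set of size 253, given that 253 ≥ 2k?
max |F| = C(252, 8) = 360531254845125

The Erdős-Ko-Rado theorem states: for n ≥ 2k, an intersecting family of k-subsets of an n-element set has size at most C(n − 1, k − 1), with equality for 'star' families {A ⊆ [n] : |A| = k, i ∈ A} (fix an element i). For n = 253, k = 9: C(252, 8) = 360531254845125.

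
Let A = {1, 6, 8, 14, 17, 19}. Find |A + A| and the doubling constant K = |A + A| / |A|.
K = |A + A| / |A| = 19/6

Enumerate A + A = {a + b : a, b ∈ A}. With |A| = 6, there are |A|^2 = 36 ordered sum pairs; collecting distinct values, A + A = {2, 7, 9, 12, 14, 15, 16, 18, 20, 22, 23, 25, 27, 28, 31, 33, 34, 36, 38}, so |A + A| = 19. Thus K = 19/6. For comparison, the minimum possible |A + A| over all 6-element sets is 2·6 − 1 = 11 (so min K = 11/6), attained only by arithmetic progressions.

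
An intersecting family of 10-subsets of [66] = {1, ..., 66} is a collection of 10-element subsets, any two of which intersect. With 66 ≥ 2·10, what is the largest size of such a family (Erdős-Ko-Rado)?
max |F| = C(65, 9) = 31966749880

The Erdős-Ko-Rado theorem states: for n ≥ 2k, an intersecting family of k-subsets of an n-element set has size at most C(n − 1, k − 1), with equality for 'star' families {A ⊆ [n] : |A| = k, i ∈ A} (fix an element i). For n = 66, k = 10: C(65, 9) = 31966749880.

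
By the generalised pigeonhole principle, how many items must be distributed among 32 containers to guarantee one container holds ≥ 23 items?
n = (23 − 1)·32 + 1 = 705

By the generalised pigeonhole principle, to guarantee some box contains ≥ r objects we need more than (r − 1) · k objects total. Threshold: n = (r − 1) · k + 1. With r = 23 and k = 32: n = 22 · 32 + 1 = 704 + 1 = 705. For n = 704 = 22 · 32, we can put exactly 22 objects in every box, avoiding 23 in any single one — so 705 is tight.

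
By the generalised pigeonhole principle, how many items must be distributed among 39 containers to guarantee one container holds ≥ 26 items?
n = (26 − 1)·39 + 1 = 976

By the generalised pigeonhole principle, to guarantee some box contains ≥ r objects we need more than (r − 1) · k objects total. Threshold: n = (r − 1) · k + 1. With r = 26 and k = 39: n = 25 · 39 + 1 = 975 + 1 = 976. For n = 975 = 25 · 39, we can put exactly 25 objects in every box, avoiding 26 in any single one — so 976 is tight.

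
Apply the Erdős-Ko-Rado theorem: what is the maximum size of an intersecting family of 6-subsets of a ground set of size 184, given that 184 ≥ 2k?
max |F| = C(183, 5) = 1618621641

Erdős-Ko-Rado (1961): when n ≥ 2k, max |F| = C(n−1, k−1). The bound is attained by the star {A : i ∈ A} for any fixed i ∈ [n]. Here C(184−1, 6−1) = C(183, 5) = 1618621641.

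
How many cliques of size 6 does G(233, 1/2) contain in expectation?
E[# K_6] = C(233, 6) · (1/2)^C(6, 2) = 208267524388 / 2^15 = 52066881097/8192 ≈ 6355820.446411

For each 6-subset S of vertices (there are C(233, 6) = 208267524388 such S), let X_S = 1 if S induces a K_6 (all C(6, 2) = 15 edges present). Then P(X_S = 1) = (1/2)^15 = 1/32768. By linearity of expectation, E[# K_6] = C(233, 6) · (1/2)^15 = 208267524388 / 32768 = 52066881097/8192 ≈ 6355820.446411.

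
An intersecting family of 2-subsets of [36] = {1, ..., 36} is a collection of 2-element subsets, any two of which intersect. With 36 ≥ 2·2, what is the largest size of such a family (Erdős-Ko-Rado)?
max |F| = C(35, 1) = 35

The Erdős-Ko-Rado theorem states: for n ≥ 2k, an intersecting family of k-subsets of an n-element set has size at most C(n − 1, k − 1), with equality for 'star' families {A ⊆ [n] : |A| = k, i ∈ A} (fix an element i). For n = 36, k = 2: C(35, 1) = 35.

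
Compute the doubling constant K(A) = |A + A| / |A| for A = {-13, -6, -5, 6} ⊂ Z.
K = |A + A| / |A| = 10/4 = 5/2

Enumerate A + A = {a + b : a, b ∈ A}. With |A| = 4, there are |A|^2 = 16 ordered sum pairs; collecting distinct values, A + A = {-26, -19, -18, -12, -11, -10, -7, 0, 1, 12}, so |A + A| = 10. Thus K = 10/4 = 5/2. For comparison, the minimum possible |A + A| over all 4-element sets is 2·4 − 1 = 7 (so min K = 7/4), attained only by arithmetic progressions.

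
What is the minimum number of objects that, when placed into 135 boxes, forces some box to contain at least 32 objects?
n = (32 − 1)·135 + 1 = 4186

By the generalised pigeonhole principle, to guarantee some box contains ≥ r objects we need more than (r − 1) · k objects total. Threshold: n = (r − 1) · k + 1. With r = 32 and k = 135: n = 31 · 135 + 1 = 4185 + 1 = 4186. For n = 4185 = 31 · 135, we can put exactly 31 objects in every box, avoiding 32 in any single one — so 4186 is tight.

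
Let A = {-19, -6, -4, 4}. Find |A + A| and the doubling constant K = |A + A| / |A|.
K = |A + A| / |A| = 10/4 = 5/2

Enumerate A + A = {a + b : a, b ∈ A}. With |A| = 4, there are |A|^2 = 16 ordered sum pairs; collecting distinct values, A + A = {-38, -25, -23, -15, -12, -10, -8, -2, 0, 8}, so |A + A| = 10. Thus K = 10/4 = 5/2. For comparison, the minimum possible |A + A| over all 4-element sets is 2·4 − 1 = 7 (so min K = 7/4), attained only by arithmetic progressions.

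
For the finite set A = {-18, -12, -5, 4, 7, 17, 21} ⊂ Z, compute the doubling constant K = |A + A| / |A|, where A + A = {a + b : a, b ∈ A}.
K = |A + A| / |A| = 27/7

Enumerate A + A = {a + b : a, b ∈ A}. With |A| = 7, there are |A|^2 = 49 ordered sum pairs; collecting distinct values, A + A = {-36, -30, -24, -23, -17, -14, -11, -10, -8, -5, -1, 2, 3, 5, 8, 9, 11, 12, 14, 16, 21, 24, 25, 28, 34, 38, 42}, so |A + A| = 27. Thus K = 27/7. For comparison, the minimum possible |A + A| over all 7-element sets is 2·7 − 1 = 13 (so min K = 13/7), attained only by arithmetic progressions.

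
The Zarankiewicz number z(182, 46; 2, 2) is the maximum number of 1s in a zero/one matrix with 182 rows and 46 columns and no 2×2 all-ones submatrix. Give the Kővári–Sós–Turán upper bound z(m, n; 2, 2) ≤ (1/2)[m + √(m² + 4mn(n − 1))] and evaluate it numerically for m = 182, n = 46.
z(182, 46; 2, 2) ≤ (1/2)[182 + √(182² + 4·182·46·45)] = (1/2)[182 + √1540084] = 711.5006

Kővári–Sós–Turán: let r_1, ..., r_182 be the row sums and z = Σ r_i the total number of 1s. Each pair of columns can share at most one row with both entries 1 (else a 2×2 all-ones block appears), so Σ_i C(r_i, 2) ≤ C(46, 2) = 1035. By convexity Σ_i C(r_i, 2) ≥ 182·C(z/182, 2) = z(z − 182)/(2·182), giving z² − 182z − 182·46·45 ≤ 0 and hence z ≤ (1/2)[182 + √(33124 + 4·376740)] = (1/2)[182 + √1540084] ≈ (1/2)(182 + 1241.0012) = 711.5006.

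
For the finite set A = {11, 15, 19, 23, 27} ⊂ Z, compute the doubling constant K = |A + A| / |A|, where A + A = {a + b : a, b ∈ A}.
K = |A + A| / |A| = 9/5

Enumerate A + A = {a + b : a, b ∈ A}. With |A| = 5, there are |A|^2 = 25 ordered sum pairs; collecting distinct values, A + A = {22, 26, 30, 34, 38, 42, 46, 50, 54}, so |A + A| = 9. Thus K = 9/5. Here |A + A| = 2|A| − 1 = 9, the minimum possible — so K = 9/5 is minimal, which holds iff A is an arithmetic progression.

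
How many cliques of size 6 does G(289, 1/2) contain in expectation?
E[# K_6] = C(289, 6) · (1/2)^C(6, 2) = 768013694448 / 2^15 = 48000855903/2048 ≈ 23437917.921387

For each 6-subset S of vertices (there are C(289, 6) = 768013694448 such S), let X_S = 1 if S induces a K_6 (all C(6, 2) = 15 edges present). Then P(X_S = 1) = (1/2)^15 = 1/32768. By linearity of expectation, E[# K_6] = C(289, 6) · (1/2)^15 = 768013694448 / 32768 = 48000855903/2048 ≈ 23437917.921387.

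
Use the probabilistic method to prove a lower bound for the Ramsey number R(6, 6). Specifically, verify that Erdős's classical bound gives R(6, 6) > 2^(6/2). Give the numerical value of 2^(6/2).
2^(6/2) = 8; so R(6, 6) > 8

Colour each edge of K_n uniformly at random with red/blue. The expected number of monochromatic K_6 is C(n, 6) · 2 · 2^(−C(6,2)). If C(n, 6) · 2^(1 − C(6,2)) < 1, then with positive probability no monochromatic K_6 exists, so R(6, 6) > n. The standard estimate C(n, 6) ≤ n^6/6! shows this inequality holds whenever n ≤ 2^(6/2) (since 6! · 2^(C(6,2) − 1) > 2^(6^2/2) ≥ n^6). Hence R(6, 6) > 2^(6/2) = 8.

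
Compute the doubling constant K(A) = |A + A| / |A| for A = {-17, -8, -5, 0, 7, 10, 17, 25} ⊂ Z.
K = |A + A| / |A| = 30/8 = 15/4

Enumerate A + A = {a + b : a, b ∈ A}. With |A| = 8, there are |A|^2 = 64 ordered sum pairs; collecting distinct values, A + A = {-34, -25, -22, -17, -16, -13, -10, -8, -7, -5, -1, 0, 2, 5, 7, 8, 9, 10, 12, 14, 17, 20, 24, 25, 27, 32, 34, 35, 42, 50}, so |A + A| = 30. Thus K = 30/8 = 15/4. For comparison, the minimum possible |A + A| over all 8-element sets is 2·8 − 1 = 15 (so min K = 15/8), attained only by arithmetic progressions.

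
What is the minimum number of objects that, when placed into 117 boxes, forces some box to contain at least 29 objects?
n = (29 − 1)·117 + 1 = 3277

By the generalised pigeonhole principle, to guarantee some box contains ≥ r objects we need more than (r − 1) · k objects total. Threshold: n = (r − 1) · k + 1. With r = 29 and k = 117: n = 28 · 117 + 1 = 3276 + 1 = 3277. For n = 3276 = 28 · 117, we can put exactly 28 objects in every box, avoiding 29 in any single one — so 3277 is tight.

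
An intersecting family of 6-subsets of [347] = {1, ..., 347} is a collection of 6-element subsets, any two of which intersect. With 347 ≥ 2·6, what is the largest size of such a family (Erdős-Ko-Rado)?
max |F| = C(346, 5) = 40141409364

Erdős-Ko-Rado (1961): when n ≥ 2k, max |F| = C(n−1, k−1). The bound is attained by the star {A : i ∈ A} for any fixed i ∈ [n]. Here C(347−1, 6−1) = C(346, 5) = 40141409364.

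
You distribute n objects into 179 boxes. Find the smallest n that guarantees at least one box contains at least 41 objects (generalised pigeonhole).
n = (41 − 1)·179 + 1 = 7161

By the generalised pigeonhole principle, to guarantee some box contains ≥ r objects we need more than (r − 1) · k objects total. Threshold: n = (r − 1) · k + 1. With r = 41 and k = 179: n = 40 · 179 + 1 = 7160 + 1 = 7161. For n = 7160 = 40 · 179, we can put exactly 40 objects in every box, avoiding 41 in any single one — so 7161 is tight.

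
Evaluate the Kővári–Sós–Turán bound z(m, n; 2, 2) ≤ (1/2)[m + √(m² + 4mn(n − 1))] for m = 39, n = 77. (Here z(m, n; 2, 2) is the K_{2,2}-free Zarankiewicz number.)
z(39, 77; 2, 2) ≤ (1/2)[39 + √(39² + 4·39·77·76)] = (1/2)[39 + √914433] = 497.63

Kővári–Sós–Turán: let r_1, ..., r_39 be the row sums and z = Σ r_i the total number of 1s. Each pair of columns can share at most one row with both entries 1 (else a 2×2 all-ones block appears), so Σ_i C(r_i, 2) ≤ C(77, 2) = 2926. By convexity Σ_i C(r_i, 2) ≥ 39·C(z/39, 2) = z(z − 39)/(2·39), giving z² − 39z − 39·77·76 ≤ 0 and hence z ≤ (1/2)[39 + √(1521 + 4·228228)] = (1/2)[39 + √914433] ≈ (1/2)(39 + 956.2599) = 497.63.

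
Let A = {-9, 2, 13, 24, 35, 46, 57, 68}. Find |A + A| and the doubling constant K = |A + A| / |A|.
K = |A + A| / |A| = 15/8

Enumerate A + A = {a + b : a, b ∈ A}. With |A| = 8, there are |A|^2 = 64 ordered sum pairs; collecting distinct values, A + A = {-18, -7, 4, 15, 26, 37, 48, 59, 70, 81, 92, 103, 114, 125, 136}, so |A + A| = 15. Thus K = 15/8. Here |A + A| = 2|A| − 1 = 15, the minimum possible — so K = 15/8 is minimal, which holds iff A is an arithmetic progression.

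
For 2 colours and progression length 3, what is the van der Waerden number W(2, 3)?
W(2, 3) = 9

Lower bound: the 2-colouring RRBBRRBB of {1, ..., 8} (R at positions {1, 2, 5, 6}, B at {3, 4, 7, 8}) contains no monochromatic 3-term AP, so W(2, 3) > 8. Upper bound: a case analysis on any 2-colouring of {1, ..., 9} forces such an AP. Hence W(2, 3) = 9.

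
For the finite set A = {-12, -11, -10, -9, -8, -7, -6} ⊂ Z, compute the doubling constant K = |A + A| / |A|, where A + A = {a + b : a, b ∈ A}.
K = |A + A| / |A| = 13/7

Enumerate A + A = {a + b : a, b ∈ A}. With |A| = 7, there are |A|^2 = 49 ordered sum pairs; collecting distinct values, A + A = {-24, -23, -22, -21, -20, -19, -18, -17, -16, -15, -14, -13, -12}, so |A + A| = 13. Thus K = 13/7. Here |A + A| = 2|A| − 1 = 13, the minimum possible — so K = 13/7 is minimal, which holds iff A is an arithmetic progression.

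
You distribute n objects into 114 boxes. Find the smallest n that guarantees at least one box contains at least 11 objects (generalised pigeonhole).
n = (11 − 1)·114 + 1 = 1141

By the generalised pigeonhole principle, to guarantee some box contains ≥ r objects we need more than (r − 1) · k objects total. Threshold: n = (r − 1) · k + 1. With r = 11 and k = 114: n = 10 · 114 + 1 = 1140 + 1 = 1141. For n = 1140 = 10 · 114, we can put exactly 10 objects in every box, avoiding 11 in any single one — so 1141 is tight.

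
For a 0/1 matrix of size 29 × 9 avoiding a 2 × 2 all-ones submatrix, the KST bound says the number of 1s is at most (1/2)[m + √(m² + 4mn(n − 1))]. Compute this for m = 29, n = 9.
z(29, 9; 2, 2) ≤ (1/2)[29 + √(29² + 4·29·9·8)] = (1/2)[29 + √9193] = 62.4401

Kővári–Sós–Turán: let r_1, ..., r_29 be the row sums and z = Σ r_i the total number of 1s. Each pair of columns can share at most one row with both entries 1 (else a 2×2 all-ones block appears), so Σ_i C(r_i, 2) ≤ C(9, 2) = 36. By convexity Σ_i C(r_i, 2) ≥ 29·C(z/29, 2) = z(z − 29)/(2·29), giving z² − 29z − 29·9·8 ≤ 0 and hence z ≤ (1/2)[29 + √(841 + 4·2088)] = (1/2)[29 + √9193] ≈ (1/2)(29 + 95.8801) = 62.4401.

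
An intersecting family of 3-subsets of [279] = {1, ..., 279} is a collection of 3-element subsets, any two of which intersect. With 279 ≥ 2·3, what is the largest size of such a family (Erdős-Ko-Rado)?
max |F| = C(278, 2) = 38503

Erdős-Ko-Rado (1961): when n ≥ 2k, max |F| = C(n−1, k−1). The bound is attained by the star {A : i ∈ A} for any fixed i ∈ [n]. Here C(279−1, 3−1) = C(278, 2) = 38503.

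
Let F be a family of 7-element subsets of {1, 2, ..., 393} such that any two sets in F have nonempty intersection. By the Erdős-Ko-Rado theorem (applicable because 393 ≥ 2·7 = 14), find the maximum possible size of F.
max |F| = C(392, 6) = 4849391277276

The Erdős-Ko-Rado theorem states: for n ≥ 2k, an intersecting family of k-subsets of an n-element set has size at most C(n − 1, k − 1), with equality for 'star' families {A ⊆ [n] : |A| = k, i ∈ A} (fix an element i). For n = 393, k = 7: C(392, 6) = 4849391277276.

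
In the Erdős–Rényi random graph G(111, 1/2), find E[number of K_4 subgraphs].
E[# K_4] = C(111, 4) · (1/2)^C(4, 2) = 5989005 / 2^6 = 93578.203125

For each 4-subset S of vertices (there are C(111, 4) = 5989005 such S), let X_S = 1 if S induces a K_4 (all C(4, 2) = 6 edges present). Then P(X_S = 1) = (1/2)^6 = 1/64. By linearity of expectation, E[# K_4] = C(111, 4) · (1/2)^6 = 5989005 / 64 = 93578.203125.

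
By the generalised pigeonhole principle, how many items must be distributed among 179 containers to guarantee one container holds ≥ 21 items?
n = (21 − 1)·179 + 1 = 3581

By the generalised pigeonhole principle, to guarantee some box contains ≥ r objects we need more than (r − 1) · k objects total. Threshold: n = (r − 1) · k + 1. With r = 21 and k = 179: n = 20 · 179 + 1 = 3580 + 1 = 3581. For n = 3580 = 20 · 179, we can put exactly 20 objects in every box, avoiding 21 in any single one — so 3581 is tight.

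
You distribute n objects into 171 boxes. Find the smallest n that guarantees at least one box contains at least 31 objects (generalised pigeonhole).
n = (31 − 1)·171 + 1 = 5131

By the generalised pigeonhole principle, to guarantee some box contains ≥ r objects we need more than (r − 1) · k objects total. Threshold: n = (r − 1) · k + 1. With r = 31 and k = 171: n = 30 · 171 + 1 = 5130 + 1 = 5131. For n = 5130 = 30 · 171, we can put exactly 30 objects in every box, avoiding 31 in any single one — so 5131 is tight.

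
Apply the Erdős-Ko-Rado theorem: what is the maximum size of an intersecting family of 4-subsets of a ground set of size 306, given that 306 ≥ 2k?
max |F| = C(305, 3) = 4682360

Erdős-Ko-Rado (1961): when n ≥ 2k, max |F| = C(n−1, k−1). The bound is attained by the star {A : i ∈ A} for any fixed i ∈ [n]. Here C(306−1, 4−1) = C(305, 3) = 4682360.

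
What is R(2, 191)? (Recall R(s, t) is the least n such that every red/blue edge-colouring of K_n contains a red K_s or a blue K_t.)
R(2, 191) = 191

R(2, k) = k for all k ≥ 2: in a 2-colouring of K_k, either some edge is red (a red K_2) or all edges are blue (a blue K_k). And K_{190} coloured all-blue has no blue K_191, so R(2, 191) > 190. Hence R(2, 191) = 191.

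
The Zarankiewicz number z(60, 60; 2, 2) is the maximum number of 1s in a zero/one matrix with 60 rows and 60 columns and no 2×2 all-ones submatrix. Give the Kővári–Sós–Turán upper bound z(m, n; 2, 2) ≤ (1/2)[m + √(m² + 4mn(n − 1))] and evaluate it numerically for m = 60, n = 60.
z(60, 60; 2, 2) ≤ (1/2)[60 + √(60² + 4·60·60·59)] = (1/2)[60 + √853200] = 491.8441

Kővári–Sós–Turán: let r_1, ..., r_60 be the row sums and z = Σ r_i the total number of 1s. Each pair of columns can share at most one row with both entries 1 (else a 2×2 all-ones block appears), so Σ_i C(r_i, 2) ≤ C(60, 2) = 1770. By convexity Σ_i C(r_i, 2) ≥ 60·C(z/60, 2) = z(z − 60)/(2·60), giving z² − 60z − 60·60·59 ≤ 0 and hence z ≤ (1/2)[60 + √(3600 + 4·212400)] = (1/2)[60 + √853200] ≈ (1/2)(60 + 923.6883) = 491.8441.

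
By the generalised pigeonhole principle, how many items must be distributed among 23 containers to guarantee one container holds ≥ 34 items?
n = (34 − 1)·23 + 1 = 760

By the generalised pigeonhole principle, to guarantee some box contains ≥ r objects we need more than (r − 1) · k objects total. Threshold: n = (r − 1) · k + 1. With r = 34 and k = 23: n = 33 · 23 + 1 = 759 + 1 = 760. For n = 759 = 33 · 23, we can put exactly 33 objects in every box, avoiding 34 in any single one — so 760 is tight.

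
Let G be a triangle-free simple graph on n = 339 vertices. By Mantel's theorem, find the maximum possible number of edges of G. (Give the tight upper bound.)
ex(339, K_3) = ⌊339^2/4⌋ = 28730

Mantel (1907): a triangle-free graph on n vertices has at most ⌊n^2/4⌋ edges, with equality for the complete bipartite graph K_{⌊n/2⌋, ⌈n/2⌉}. For n = 339: ⌊339^2/4⌋ = ⌊114921/4⌋ = 28730. The extremal graph is K_{169, 170}, which has 169·170 = 28730 edges.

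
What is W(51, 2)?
W(51, 2) = 51 + 1 = 52

A 2-term AP is any pair of integers, so a monochromatic 2-AP exists iff some colour is used at least twice. With 51 colours, the colouring i ↦ i on {1, ..., 51} uses each colour once, avoiding any monochromatic pair, so W(51, 2) > 51. For {1, ..., 52}, pigeonhole forces two integers of the same colour, which form a monochromatic 2-AP. Hence W(51, 2) = 52.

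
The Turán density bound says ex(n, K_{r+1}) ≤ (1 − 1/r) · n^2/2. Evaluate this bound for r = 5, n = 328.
Turán density bound = (4/5) · 328^2/2 = 215168/5 ≈ 43033.6

Turán's theorem: ex(n, K_{r+1}) is achieved by the complete r-partite Turán graph T(n, r) with parts as balanced as possible, and is at most (1 − 1/r) · n^2/2. For r = 5, n = 328: the density bound is (4/5) · 107584/2 = 215168/5 ≈ 43033.6. The integer-valued extremum is e(T(328, 5)) = 43033, which is strictly less than the density bound 215168/5 since 5 ∤ 328 (the parts of T(328, 5) cannot all be equal).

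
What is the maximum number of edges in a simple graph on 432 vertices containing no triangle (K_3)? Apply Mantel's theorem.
ex(432, K_3) = ⌊432^2/4⌋ = 46656

Mantel (1907): a triangle-free graph on n vertices has at most ⌊n^2/4⌋ edges, with equality for the complete bipartite graph K_{⌊n/2⌋, ⌈n/2⌉}. For n = 432: ⌊432^2/4⌋ = ⌊186624/4⌋ = 46656. The extremal graph is K_{216, 216}, which has 216·216 = 46656 edges.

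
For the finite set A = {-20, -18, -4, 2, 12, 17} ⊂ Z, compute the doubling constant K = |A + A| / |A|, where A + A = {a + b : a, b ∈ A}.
K = |A + A| / |A| = 20/6 = 10/3

Enumerate A + A = {a + b : a, b ∈ A}. With |A| = 6, there are |A|^2 = 36 ordered sum pairs; collecting distinct values, A + A = {-40, -38, -36, -24, -22, -18, -16, -8, -6, -3, -2, -1, 4, 8, 13, 14, 19, 24, 29, 34}, so |A + A| = 20. Thus K = 20/6 = 10/3. For comparison, the minimum possible |A + A| over all 6-element sets is 2·6 − 1 = 11 (so min K = 11/6), attained only by arithmetic progressions.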